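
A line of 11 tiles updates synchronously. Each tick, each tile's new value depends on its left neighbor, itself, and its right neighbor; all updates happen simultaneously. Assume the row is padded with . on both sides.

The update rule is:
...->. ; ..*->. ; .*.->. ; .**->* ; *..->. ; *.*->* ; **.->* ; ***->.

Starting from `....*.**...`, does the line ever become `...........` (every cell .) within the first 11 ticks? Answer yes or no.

.....***...
.....*.*...
......*....
...........
all cells are . at tick 4

yes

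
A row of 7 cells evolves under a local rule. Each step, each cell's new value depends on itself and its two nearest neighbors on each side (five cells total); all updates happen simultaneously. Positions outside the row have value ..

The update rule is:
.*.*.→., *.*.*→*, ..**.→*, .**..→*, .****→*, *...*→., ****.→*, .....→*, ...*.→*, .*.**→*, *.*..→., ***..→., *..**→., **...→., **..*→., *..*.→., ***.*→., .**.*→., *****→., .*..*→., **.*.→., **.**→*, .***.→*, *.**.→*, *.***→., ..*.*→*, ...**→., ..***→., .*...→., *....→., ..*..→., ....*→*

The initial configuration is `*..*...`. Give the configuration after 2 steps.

******.

......*
******.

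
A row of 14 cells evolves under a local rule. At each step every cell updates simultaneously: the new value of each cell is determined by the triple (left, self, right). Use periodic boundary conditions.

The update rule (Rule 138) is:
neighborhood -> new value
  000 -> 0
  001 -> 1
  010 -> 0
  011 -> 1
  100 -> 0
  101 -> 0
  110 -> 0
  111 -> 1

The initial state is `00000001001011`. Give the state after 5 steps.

00100100100000

00000010010010
00000100100100
00001001001000
00010010010000
00100100100000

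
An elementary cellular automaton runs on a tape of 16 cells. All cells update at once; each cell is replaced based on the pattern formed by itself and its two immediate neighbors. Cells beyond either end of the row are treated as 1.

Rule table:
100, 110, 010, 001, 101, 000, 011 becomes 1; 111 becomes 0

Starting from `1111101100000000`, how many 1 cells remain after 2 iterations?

5

0000111111111111
1111100000000000
count of 1: 5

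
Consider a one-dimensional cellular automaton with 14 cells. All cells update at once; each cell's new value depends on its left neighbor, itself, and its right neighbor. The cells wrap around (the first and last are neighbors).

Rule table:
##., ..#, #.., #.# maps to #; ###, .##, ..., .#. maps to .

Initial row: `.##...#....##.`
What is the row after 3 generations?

generation 1: #.##.#.#..#.##
generation 2: ##.##.#.##.#..
generation 3: .##.##.#.##.##

.##.##.#.##.##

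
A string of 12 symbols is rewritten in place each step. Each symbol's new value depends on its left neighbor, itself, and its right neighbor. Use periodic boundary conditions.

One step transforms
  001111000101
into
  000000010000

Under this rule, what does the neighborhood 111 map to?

At position 3 the neighborhood is 111; the next row has 0 there.

0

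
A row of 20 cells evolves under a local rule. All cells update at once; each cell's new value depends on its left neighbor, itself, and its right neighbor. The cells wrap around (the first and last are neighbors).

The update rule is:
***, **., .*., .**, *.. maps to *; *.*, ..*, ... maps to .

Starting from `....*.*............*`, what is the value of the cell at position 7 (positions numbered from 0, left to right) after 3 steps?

*

*...*.**...........*
**..*.***..........*
***.*.****.........*
position 7 holds *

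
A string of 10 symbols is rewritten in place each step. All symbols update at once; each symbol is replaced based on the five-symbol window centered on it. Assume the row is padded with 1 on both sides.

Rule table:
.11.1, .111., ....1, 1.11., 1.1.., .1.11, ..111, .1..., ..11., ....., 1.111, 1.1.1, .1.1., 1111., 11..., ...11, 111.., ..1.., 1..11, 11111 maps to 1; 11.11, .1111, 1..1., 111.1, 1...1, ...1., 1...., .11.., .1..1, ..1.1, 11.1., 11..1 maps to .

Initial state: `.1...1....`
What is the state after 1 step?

.11..11.11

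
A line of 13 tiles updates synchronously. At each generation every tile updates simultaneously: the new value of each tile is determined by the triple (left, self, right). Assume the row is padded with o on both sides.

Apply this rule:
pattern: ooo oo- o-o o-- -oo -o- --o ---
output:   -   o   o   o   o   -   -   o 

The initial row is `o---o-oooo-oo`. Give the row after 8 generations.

ooo--oo--ooo-
--oo-ooo-o-oo
o-oooo-oo-oo-
ooo--oooooooo
--oo-o-------
o-ooo-oooooo-
ooo-ooo----oo
--ooo-oooo-o-

--ooo-oooo-o-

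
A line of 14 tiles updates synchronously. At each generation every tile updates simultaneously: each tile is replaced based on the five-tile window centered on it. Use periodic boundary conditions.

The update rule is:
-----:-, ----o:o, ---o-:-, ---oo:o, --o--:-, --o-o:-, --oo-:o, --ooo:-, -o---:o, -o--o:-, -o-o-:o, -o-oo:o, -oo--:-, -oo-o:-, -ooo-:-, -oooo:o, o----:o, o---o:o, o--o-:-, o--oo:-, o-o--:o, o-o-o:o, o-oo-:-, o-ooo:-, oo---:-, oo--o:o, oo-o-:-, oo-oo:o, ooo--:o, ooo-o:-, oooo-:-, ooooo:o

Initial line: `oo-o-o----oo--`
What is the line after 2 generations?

o--oooooooo-o-
o---ooooo---oo

o---ooooo---oo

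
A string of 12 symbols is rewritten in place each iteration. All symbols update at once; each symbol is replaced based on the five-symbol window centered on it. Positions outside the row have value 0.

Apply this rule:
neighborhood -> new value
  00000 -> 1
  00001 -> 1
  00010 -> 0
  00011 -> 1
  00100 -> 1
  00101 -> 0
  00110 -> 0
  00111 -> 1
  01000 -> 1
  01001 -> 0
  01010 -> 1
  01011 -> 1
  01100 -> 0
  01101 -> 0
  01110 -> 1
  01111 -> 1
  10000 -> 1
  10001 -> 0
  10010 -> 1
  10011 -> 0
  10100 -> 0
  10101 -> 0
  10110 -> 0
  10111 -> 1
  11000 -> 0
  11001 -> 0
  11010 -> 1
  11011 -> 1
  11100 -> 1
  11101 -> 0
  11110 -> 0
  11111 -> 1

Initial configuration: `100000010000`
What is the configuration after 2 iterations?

111100111101

iteration 1: 111111011111
iteration 2: 111100111101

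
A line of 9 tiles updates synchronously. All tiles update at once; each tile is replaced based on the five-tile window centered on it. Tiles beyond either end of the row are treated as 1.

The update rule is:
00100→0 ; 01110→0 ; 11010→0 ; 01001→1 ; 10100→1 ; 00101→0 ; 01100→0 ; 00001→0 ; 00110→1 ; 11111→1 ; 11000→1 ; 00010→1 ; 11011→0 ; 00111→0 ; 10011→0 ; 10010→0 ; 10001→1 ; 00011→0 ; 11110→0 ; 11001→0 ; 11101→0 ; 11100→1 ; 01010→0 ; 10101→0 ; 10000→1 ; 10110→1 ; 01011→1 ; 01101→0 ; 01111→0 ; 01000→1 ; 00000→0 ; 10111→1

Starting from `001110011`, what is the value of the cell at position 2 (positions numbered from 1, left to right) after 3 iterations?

000010000
110101100
000011000
position 2 holds 0

0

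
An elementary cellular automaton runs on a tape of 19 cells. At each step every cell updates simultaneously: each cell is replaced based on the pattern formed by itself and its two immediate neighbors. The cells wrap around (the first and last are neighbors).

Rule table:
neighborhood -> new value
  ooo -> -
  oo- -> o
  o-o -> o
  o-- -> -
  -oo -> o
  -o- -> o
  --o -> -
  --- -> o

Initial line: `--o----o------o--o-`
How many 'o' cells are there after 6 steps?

o-o-oo-o-oooo-o--o-
oooooooooo--ooo--oo
---------o--o-o--o-
oooooooo-o--ooo--o-
o------ooo--o-o--oo
o-oooo-o-o--ooo--o-
count of o: 11

11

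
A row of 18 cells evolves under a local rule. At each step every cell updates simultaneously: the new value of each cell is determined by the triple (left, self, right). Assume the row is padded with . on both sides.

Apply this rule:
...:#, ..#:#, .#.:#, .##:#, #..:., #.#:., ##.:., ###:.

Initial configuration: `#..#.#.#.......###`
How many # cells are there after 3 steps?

13

#.##.#.#.#######..
#.#..#.#.#.......#
#.#.##.#.#.#######
count of #: 13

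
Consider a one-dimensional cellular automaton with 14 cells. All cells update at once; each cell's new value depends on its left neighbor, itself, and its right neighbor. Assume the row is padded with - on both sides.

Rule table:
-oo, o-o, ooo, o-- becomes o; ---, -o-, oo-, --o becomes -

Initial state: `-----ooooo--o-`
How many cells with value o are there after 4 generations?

generation 1: -----oooo-o--o
generation 2: -----ooo-o-o--
generation 3: -----oo-o-o-o-
generation 4: -----o-o-o-o-o
count of o: 5

5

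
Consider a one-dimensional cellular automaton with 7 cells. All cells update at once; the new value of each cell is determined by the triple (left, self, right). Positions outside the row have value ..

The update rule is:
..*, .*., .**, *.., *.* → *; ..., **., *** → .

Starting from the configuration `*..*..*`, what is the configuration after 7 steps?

*******
*......
**.....
*.*....
****...
*...*..
**.***.

**.***.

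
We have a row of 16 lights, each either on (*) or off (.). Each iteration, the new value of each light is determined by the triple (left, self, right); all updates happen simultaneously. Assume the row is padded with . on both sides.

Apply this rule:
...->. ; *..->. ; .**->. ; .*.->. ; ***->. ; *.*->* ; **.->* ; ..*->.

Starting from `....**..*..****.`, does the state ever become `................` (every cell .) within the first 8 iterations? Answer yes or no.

yes

.....*........*.
................
all cells are . at iteration 2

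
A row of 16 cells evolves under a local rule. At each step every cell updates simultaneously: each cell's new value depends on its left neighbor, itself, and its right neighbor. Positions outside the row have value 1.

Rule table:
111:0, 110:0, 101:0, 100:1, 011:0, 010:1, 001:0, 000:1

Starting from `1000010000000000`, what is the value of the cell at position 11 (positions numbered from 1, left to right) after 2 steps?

0

step 1: 0111011111111110
step 2: 0000000000000000
position 11 holds 0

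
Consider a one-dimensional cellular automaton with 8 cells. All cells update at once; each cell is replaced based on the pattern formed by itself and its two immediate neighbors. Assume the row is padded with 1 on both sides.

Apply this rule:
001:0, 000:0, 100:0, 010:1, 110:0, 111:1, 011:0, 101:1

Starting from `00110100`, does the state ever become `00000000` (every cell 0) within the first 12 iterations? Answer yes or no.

yes

00001100
00000000
all cells are 0 at iteration 2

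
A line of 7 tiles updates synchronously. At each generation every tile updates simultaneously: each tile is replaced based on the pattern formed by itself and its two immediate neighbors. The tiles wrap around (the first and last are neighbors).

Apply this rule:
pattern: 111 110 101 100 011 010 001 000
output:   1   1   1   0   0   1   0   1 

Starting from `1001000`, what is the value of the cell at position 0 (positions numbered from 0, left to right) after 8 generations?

0

1001010
1001111
1000111
1010011
1110001
1110100
0111100
0011101
position 0 holds 0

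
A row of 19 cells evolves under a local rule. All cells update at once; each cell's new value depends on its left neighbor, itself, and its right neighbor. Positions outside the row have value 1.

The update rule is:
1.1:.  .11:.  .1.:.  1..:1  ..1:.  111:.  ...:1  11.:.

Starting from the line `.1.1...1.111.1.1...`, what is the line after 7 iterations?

....11..........11.
111...111111111....
...11..........111.
11...111111111.....
..11..........1111.
1...111111111......
.11..........11111.

.11..........11111.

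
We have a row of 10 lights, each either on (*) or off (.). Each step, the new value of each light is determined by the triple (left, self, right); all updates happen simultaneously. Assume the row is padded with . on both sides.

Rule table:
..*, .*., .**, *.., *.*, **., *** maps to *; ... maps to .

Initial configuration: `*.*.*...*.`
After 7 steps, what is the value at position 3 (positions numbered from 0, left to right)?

*

******.***
**********
**********  (fixed point — unchanged through step 7)
position 3 holds *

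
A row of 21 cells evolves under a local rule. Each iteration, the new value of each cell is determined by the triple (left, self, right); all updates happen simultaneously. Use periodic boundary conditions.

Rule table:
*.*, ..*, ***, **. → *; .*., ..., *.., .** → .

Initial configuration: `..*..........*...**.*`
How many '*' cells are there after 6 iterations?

.*..........*...*.**.
*..........*...*.*.*.
..........*...*.*.*.*
.........*...*.*.*.*.
........*...*.*.*.*..
.......*...*.*.*.*...
count of *: 5

5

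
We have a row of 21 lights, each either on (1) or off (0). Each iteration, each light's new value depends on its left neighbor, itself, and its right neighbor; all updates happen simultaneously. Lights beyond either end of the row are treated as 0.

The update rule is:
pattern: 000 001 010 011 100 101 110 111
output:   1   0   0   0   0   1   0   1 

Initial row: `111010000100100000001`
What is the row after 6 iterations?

010100110000001111100
001000000111100111001
100011110011000010000
001001100000011000111
100000001111000010010
001111100110011000000

001111100110011000000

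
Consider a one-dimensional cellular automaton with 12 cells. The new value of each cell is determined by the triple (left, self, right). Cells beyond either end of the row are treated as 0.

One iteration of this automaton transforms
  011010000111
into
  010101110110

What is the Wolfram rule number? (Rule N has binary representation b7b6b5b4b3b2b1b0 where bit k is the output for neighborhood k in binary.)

position 10: 111 → 1  (bit 7 = 1)
position 2: 110 → 0  (bit 6 = 0)
position 3: 101 → 1  (bit 5 = 1)
position 5: 100 → 1  (bit 4 = 1)
position 1: 011 → 1  (bit 3 = 1)
position 4: 010 → 0  (bit 2 = 0)
position 0: 001 → 0  (bit 1 = 0)
position 6: 000 → 1  (bit 0 = 1)
bits b7..b0 = 10111001 = 185

185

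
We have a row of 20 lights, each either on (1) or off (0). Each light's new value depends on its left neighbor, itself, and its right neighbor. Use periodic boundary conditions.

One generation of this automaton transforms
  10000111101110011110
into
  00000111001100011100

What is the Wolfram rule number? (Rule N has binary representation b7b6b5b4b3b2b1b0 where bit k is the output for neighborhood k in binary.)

position 6: 111 → 1  (bit 7 = 1)
position 8: 110 → 0  (bit 6 = 0)
position 9: 101 → 0  (bit 5 = 0)
position 1: 100 → 0  (bit 4 = 0)
position 5: 011 → 1  (bit 3 = 1)
position 0: 010 → 0  (bit 2 = 0)
position 4: 001 → 0  (bit 1 = 0)
position 2: 000 → 0  (bit 0 = 0)
bits b7..b0 = 10001000 = 136

136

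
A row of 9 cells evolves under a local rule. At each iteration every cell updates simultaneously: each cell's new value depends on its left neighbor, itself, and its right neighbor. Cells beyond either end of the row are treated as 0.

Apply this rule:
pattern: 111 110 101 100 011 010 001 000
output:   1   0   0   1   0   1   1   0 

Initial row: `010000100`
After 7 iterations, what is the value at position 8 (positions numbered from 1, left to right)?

0

111001110
010110101
110000101
001001101
011110001
101101011
100001000
position 8 holds 0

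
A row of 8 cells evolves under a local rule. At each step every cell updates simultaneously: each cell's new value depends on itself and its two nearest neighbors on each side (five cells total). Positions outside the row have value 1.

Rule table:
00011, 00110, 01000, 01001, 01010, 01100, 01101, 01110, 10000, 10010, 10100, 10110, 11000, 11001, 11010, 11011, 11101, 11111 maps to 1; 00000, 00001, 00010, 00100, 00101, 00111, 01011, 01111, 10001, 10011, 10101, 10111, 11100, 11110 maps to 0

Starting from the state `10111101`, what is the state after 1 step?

11000110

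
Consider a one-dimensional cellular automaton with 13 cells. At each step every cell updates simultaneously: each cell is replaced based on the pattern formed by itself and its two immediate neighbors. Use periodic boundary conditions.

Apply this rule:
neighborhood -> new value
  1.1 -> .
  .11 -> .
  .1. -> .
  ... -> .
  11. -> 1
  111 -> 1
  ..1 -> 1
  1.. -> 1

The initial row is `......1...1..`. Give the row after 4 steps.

.....1.1.1.1.
....1.......1
1..1.1.....1.
.11...1...1..

.11...1...1..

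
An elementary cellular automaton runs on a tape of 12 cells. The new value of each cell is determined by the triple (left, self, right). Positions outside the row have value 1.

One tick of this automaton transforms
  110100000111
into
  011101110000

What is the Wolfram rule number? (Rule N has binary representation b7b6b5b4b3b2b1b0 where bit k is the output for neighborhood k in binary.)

position 0: 111 → 0  (bit 7 = 0)
position 1: 110 → 1  (bit 6 = 1)
position 2: 101 → 1  (bit 5 = 1)
position 4: 100 → 0  (bit 4 = 0)
position 9: 011 → 0  (bit 3 = 0)
position 3: 010 → 1  (bit 2 = 1)
position 8: 001 → 0  (bit 1 = 0)
position 5: 000 → 1  (bit 0 = 1)
bits b7..b0 = 01100101 = 101

101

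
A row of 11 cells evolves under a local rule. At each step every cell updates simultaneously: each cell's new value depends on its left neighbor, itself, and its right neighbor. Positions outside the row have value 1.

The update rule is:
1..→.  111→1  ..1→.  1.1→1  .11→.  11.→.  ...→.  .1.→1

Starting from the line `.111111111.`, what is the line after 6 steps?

.1.11111.1.

1.1111111.1
.1.11111.1.
111.111.111
11.1.1.1.11
1.1111111.1  (repeats step 1; period 4)
step 6: .1.11111.1.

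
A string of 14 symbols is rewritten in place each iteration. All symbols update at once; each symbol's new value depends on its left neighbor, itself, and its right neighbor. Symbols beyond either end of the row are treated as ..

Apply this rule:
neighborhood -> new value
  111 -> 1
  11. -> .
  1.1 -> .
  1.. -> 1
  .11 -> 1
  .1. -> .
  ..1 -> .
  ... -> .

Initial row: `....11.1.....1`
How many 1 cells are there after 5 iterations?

2

iteration 1: ....1...1.....
iteration 2: .....1...1....
iteration 3: ......1...1...
iteration 4: .......1...1..
iteration 5: ........1...1.
count of 1: 2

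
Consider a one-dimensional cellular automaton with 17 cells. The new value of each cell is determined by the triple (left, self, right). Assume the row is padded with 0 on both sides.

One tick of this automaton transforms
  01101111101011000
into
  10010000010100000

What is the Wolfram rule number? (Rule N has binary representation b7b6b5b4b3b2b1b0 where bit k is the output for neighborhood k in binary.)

position 5: 111 → 0  (bit 7 = 0)
position 2: 110 → 0  (bit 6 = 0)
position 3: 101 → 1  (bit 5 = 1)
position 14: 100 → 0  (bit 4 = 0)
position 1: 011 → 0  (bit 3 = 0)
position 10: 010 → 0  (bit 2 = 0)
position 0: 001 → 1  (bit 1 = 1)
position 15: 000 → 0  (bit 0 = 0)
bits b7..b0 = 00100010 = 34

34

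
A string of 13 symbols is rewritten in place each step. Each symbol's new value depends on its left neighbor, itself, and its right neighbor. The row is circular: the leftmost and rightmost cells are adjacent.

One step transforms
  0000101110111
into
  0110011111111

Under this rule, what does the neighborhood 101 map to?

1

At position 5 the neighborhood is 101; the next row has 1 there.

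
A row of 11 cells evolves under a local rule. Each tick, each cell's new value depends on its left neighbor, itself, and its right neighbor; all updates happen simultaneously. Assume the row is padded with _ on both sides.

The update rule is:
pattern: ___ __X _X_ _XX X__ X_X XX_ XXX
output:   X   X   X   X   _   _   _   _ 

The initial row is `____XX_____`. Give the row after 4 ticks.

XXXXX__XXXX
X_____XX___
X_XXXXX__XX
X_X_____XX_

X_X_____XX_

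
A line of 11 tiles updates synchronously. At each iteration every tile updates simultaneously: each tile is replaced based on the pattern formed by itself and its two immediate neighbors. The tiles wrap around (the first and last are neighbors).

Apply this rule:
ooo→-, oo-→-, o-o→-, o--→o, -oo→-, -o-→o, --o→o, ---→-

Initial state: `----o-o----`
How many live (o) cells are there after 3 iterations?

iteration 1: ---oo-oo---
iteration 2: --o-----o--
iteration 3: -ooo---ooo-
count of o: 6

6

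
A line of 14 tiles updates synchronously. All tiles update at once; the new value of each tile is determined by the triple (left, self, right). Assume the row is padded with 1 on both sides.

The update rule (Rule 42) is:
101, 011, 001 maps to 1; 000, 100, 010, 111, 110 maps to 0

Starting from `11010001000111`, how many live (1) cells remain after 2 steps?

00100010001100
01000100011001
count of 1: 5

5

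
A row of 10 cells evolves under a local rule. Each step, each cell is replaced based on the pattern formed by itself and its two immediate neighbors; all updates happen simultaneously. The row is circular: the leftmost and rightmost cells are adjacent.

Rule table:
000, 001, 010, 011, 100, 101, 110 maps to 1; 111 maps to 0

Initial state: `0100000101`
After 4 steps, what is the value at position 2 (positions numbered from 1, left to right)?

1111111111
0000000000
1111111111  (repeats step 1; period 2)
step 4: 0000000000
position 2 holds 0

0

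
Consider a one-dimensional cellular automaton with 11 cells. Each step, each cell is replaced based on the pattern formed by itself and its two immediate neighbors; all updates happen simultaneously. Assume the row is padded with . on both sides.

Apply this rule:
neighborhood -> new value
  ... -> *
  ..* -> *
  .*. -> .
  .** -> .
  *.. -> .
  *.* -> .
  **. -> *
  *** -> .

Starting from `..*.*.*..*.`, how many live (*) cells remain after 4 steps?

5

**......*..
.*.*****..*
*......*.*.
..*****....
count of *: 5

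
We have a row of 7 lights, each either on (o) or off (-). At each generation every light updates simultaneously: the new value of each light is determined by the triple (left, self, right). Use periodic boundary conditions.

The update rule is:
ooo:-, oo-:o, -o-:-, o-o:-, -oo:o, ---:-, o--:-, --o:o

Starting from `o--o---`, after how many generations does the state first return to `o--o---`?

7

generation 1: --o---o
generation 2: -o---o-
generation 3: o---o--
generation 4: ---o--o
generation 5: --o--o-
generation 6: -o--o--
generation 7: o--o---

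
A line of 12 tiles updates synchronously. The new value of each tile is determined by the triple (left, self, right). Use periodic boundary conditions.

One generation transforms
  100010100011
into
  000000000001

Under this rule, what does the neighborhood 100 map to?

0

At position 1 the neighborhood is 100; the next row has 0 there.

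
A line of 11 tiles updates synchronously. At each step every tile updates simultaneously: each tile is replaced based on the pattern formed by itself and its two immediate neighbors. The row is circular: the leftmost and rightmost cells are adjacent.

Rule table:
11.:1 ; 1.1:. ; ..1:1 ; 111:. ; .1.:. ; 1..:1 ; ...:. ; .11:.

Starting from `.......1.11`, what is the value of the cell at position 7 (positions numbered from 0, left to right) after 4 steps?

.

1.....1...1
11...1.1.1.
.11.1......
1.1..1.....
position 7 holds .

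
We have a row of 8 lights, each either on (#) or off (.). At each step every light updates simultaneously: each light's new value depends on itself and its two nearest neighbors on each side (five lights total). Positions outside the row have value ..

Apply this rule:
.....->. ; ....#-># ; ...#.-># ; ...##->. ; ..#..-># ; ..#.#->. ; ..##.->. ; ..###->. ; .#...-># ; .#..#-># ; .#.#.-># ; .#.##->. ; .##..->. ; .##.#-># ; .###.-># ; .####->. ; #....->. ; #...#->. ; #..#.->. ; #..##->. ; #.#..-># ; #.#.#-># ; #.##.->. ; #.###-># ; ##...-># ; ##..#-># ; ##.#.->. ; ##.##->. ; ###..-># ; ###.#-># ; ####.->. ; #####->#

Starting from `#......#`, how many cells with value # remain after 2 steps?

##...###
..#...##
count of #: 3

3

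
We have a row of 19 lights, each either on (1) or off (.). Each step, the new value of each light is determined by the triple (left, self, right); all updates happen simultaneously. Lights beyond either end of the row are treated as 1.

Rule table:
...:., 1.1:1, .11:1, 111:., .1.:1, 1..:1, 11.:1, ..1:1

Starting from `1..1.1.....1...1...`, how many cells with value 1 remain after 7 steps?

11

1111111...111.111.1
......11.11.111.111
1....11111111.111..
11..11......111.111
.111111....11.111..
11....11..11111.111
.11..111111...111..
count of 1: 11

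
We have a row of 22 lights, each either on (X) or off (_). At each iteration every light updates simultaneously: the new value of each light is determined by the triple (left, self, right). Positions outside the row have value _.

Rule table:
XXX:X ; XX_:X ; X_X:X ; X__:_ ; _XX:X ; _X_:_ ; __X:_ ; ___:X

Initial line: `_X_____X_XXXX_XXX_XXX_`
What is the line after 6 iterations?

___XXX__XXXXXXXXXXXXX_
XX_XXX__XXXXXXXXXXXXX_
XXXXXX__XXXXXXXXXXXXX_
XXXXXX__XXXXXXXXXXXXX_  (fixed point — unchanged through iteration 6)

XXXXXX__XXXXXXXXXXXXX_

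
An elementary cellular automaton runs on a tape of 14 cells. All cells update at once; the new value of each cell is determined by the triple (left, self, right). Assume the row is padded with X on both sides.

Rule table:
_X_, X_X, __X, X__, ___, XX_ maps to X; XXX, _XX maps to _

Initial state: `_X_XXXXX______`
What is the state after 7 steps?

step 1: XXX____XXXXXXX
step 2: __XXXXX_______
step 3: XX____XXXXXXXX
step 4: _XXXXX________
step 5: X____XXXXXXXXX
step 6: XXXXX_________
step 7: ____XXXXXXXXXX

____XXXXXXXXXX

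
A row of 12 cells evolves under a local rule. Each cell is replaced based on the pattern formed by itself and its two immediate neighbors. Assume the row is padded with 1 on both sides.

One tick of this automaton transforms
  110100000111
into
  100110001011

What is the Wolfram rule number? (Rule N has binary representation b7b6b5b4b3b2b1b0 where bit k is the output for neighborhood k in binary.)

position 0: 111 → 1  (bit 7 = 1)
position 1: 110 → 0  (bit 6 = 0)
position 2: 101 → 0  (bit 5 = 0)
position 4: 100 → 1  (bit 4 = 1)
position 9: 011 → 0  (bit 3 = 0)
position 3: 010 → 1  (bit 2 = 1)
position 8: 001 → 1  (bit 1 = 1)
position 5: 000 → 0  (bit 0 = 0)
bits b7..b0 = 10010110 = 150

150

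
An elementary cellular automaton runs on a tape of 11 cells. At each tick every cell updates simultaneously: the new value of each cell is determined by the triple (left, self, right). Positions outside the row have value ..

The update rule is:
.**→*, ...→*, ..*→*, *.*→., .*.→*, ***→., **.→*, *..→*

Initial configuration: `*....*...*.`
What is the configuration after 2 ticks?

tick 1: ***********
tick 2: *.........*

*.........*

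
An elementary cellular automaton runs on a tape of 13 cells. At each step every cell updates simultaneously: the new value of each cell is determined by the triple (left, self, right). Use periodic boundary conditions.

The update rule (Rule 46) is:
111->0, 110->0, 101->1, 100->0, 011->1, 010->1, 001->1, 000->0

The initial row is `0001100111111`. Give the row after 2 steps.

step 1: 0011001100000
step 2: 0110011000000

0110011000000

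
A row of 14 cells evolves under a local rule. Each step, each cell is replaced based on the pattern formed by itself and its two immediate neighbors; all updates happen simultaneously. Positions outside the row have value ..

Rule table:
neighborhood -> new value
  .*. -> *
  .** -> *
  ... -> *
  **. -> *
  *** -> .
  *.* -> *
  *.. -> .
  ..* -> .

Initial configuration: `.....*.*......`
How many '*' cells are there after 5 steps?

step 1: ****.***.*****
step 2: *..***.***...*
step 3: *..*.***.*.*.*
step 4: *..***.*******
step 5: *..*.***.....*
count of *: 6

6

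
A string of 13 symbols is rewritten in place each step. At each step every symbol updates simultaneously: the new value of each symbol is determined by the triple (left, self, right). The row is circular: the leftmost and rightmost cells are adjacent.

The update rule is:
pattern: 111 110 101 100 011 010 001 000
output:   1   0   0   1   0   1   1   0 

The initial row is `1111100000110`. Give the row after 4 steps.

0001010011001

0111010001000
1010011011100
1011100001011
0001010011001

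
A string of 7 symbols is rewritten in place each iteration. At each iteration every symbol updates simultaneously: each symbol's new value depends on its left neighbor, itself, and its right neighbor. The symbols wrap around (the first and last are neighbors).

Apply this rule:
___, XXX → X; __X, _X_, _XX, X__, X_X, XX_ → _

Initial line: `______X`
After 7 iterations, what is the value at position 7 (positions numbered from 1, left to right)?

X

_XXXX__
__XX__X
_______
XXXXXXX
XXXXXXX  (fixed point — unchanged through iteration 7)
position 7 holds X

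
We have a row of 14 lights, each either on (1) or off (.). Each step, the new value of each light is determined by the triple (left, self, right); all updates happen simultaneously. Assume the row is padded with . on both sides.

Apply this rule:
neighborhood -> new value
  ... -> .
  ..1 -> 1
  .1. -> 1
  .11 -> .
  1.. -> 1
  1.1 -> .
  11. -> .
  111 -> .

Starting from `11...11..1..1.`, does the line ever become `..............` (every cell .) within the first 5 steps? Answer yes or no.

..1.1..1111111
.11.111.......
1......1......
11....111.....
..1..1...1....
step 5 is ..1..1...1...., still not uniform .

no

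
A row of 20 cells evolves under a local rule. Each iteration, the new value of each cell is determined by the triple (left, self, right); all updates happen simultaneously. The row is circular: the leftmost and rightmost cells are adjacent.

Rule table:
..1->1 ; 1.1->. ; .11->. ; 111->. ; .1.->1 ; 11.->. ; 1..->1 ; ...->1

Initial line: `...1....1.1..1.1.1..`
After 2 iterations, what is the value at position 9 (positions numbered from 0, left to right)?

111111111.1111.1.111
...............1....
position 9 holds .

.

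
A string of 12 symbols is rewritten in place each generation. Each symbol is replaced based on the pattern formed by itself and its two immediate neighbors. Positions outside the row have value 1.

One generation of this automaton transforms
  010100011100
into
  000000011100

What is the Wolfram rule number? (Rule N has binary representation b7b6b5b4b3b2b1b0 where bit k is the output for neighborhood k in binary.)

position 8: 111 → 1  (bit 7 = 1)
position 9: 110 → 1  (bit 6 = 1)
position 0: 101 → 0  (bit 5 = 0)
position 4: 100 → 0  (bit 4 = 0)
position 7: 011 → 1  (bit 3 = 1)
position 1: 010 → 0  (bit 2 = 0)
position 6: 001 → 0  (bit 1 = 0)
position 5: 000 → 0  (bit 0 = 0)
bits b7..b0 = 11001000 = 200

200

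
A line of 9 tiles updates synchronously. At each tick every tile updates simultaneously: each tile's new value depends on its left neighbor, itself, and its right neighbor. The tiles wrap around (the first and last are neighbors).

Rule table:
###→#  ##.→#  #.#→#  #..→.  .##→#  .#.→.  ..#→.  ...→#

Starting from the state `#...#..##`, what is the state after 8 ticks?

#.#....##
##..##.##
##..#####
##..#####  (fixed point — unchanged through tick 8)

##..#####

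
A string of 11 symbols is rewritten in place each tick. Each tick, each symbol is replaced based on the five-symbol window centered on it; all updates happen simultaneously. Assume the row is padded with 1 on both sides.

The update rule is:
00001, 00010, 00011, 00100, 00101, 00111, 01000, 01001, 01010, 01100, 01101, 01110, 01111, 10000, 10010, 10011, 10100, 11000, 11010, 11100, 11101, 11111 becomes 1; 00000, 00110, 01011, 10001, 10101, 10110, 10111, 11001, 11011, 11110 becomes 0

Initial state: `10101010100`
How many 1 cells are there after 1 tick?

11010101111
count of 1: 8

8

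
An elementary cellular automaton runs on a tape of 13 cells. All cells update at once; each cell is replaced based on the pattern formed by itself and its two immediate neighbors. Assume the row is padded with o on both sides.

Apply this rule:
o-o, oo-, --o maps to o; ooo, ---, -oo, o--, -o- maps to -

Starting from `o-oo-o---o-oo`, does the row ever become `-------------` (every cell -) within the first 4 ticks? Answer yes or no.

oo-oo---o-o--
-oo-o--o-o--o
o-oo--o-o--o-
oo-o-o-o--o-o
tick 4 is oo-o-o-o--o-o, still not uniform -

no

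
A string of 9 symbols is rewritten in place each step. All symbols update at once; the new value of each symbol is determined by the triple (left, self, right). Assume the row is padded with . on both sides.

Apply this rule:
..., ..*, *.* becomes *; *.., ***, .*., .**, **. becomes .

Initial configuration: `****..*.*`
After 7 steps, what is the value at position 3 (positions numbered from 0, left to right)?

.

.....*.*.
*****.*..
.....*..*
*****..*.
......*..
******..*
.......*.
position 3 holds .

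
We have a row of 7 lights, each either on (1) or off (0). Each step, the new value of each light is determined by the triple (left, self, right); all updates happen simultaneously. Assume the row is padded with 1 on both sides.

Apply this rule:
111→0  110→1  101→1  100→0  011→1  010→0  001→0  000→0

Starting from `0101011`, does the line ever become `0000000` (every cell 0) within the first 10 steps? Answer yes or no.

1010110
1101111
0111000
1101000
0110000
1110000
0010000
0000000
all cells are 0 at step 8

yes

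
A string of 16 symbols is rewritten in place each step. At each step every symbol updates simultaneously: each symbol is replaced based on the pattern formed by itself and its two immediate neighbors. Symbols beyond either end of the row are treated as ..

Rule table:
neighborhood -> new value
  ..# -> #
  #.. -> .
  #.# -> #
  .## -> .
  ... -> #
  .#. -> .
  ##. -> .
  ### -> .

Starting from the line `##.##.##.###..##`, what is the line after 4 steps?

###..#..#..###..

..#..#..#....#..
##..#..#..###..#
...#..#..#....#.
###..#..#..###..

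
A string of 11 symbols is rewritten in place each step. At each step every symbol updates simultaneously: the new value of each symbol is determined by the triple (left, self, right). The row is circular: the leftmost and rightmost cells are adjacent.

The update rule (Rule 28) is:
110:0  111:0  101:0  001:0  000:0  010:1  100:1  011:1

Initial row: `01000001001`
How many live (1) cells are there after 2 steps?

01100001101
01010001001
count of 1: 4

4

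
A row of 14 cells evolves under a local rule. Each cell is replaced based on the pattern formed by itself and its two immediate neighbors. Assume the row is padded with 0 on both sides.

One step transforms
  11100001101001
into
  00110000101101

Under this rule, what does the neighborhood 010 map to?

At position 10 the neighborhood is 010; the next row has 1 there.

1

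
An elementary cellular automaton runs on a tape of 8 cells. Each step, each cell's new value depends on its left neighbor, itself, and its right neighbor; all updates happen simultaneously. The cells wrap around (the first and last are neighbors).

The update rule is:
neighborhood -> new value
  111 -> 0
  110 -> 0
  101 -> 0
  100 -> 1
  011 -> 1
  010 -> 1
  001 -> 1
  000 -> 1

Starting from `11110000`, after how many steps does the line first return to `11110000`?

10001111
01111000
11000111
00111100
11100011
00011110
11110001
00001111
11111000
10000111
01111100
11000011
00111110
11100001
00011111
11110000

16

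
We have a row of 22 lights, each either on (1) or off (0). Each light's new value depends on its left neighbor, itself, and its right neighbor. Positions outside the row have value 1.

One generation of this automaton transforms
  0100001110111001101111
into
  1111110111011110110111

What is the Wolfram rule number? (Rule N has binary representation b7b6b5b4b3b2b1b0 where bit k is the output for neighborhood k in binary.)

position 7: 111 → 1  (bit 7 = 1)
position 8: 110 → 1  (bit 6 = 1)
position 0: 101 → 1  (bit 5 = 1)
position 2: 100 → 1  (bit 4 = 1)
position 6: 011 → 0  (bit 3 = 0)
position 1: 010 → 1  (bit 2 = 1)
position 5: 001 → 1  (bit 1 = 1)
position 3: 000 → 1  (bit 0 = 1)
bits b7..b0 = 11110111 = 247

247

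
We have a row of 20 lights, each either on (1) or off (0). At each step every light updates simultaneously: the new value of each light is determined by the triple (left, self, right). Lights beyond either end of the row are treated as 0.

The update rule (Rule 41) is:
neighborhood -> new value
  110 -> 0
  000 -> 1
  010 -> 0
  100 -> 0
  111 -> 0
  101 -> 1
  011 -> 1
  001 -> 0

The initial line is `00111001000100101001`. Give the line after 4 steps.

10100000010000010000
01001111000111000111
00001000010100010100
11100011001001001001

11100011001001001001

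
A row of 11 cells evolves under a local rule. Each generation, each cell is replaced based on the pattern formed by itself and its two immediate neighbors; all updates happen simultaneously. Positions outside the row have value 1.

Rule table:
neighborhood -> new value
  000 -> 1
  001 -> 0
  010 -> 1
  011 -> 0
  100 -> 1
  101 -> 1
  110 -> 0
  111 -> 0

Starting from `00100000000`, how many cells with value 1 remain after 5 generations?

10111111110
01000000001
11111111100
00000000010
11111111011
count of 1: 10

10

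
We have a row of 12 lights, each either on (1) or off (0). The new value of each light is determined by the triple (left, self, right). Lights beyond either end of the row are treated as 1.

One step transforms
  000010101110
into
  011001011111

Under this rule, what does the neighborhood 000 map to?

1

At position 1 the neighborhood is 000; the next row has 1 there.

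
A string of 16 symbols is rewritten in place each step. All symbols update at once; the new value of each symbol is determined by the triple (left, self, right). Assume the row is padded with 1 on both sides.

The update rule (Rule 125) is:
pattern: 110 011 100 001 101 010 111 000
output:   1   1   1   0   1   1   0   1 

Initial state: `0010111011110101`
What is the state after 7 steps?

1110101111101000

1011101110011111
1110111011010000
0011101111111110
1010111000000011
1111101111111010
0000111000001111
1110101111101000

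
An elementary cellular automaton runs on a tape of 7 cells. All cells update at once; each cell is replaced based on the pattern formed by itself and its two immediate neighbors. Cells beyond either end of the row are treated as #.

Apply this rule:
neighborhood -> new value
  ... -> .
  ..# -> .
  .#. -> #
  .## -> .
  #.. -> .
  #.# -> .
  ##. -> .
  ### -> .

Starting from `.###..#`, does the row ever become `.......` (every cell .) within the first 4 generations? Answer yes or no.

.......
all cells are . at generation 1

yes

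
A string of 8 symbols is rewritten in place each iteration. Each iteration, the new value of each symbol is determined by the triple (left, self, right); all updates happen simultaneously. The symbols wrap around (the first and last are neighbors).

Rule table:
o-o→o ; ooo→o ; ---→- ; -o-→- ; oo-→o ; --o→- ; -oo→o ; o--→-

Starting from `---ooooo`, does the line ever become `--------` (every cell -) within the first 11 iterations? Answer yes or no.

no

iteration 1: ---ooooo  (fixed point — unchanged through iteration 11)
iteration 11 is ---ooooo, still not uniform -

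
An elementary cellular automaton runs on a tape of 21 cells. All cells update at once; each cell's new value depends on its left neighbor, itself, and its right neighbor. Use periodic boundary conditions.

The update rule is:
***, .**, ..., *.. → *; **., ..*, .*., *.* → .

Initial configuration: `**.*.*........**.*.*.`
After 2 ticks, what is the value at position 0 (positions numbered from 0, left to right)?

*.....*******.*......
.****.******...*****.
position 0 holds .

.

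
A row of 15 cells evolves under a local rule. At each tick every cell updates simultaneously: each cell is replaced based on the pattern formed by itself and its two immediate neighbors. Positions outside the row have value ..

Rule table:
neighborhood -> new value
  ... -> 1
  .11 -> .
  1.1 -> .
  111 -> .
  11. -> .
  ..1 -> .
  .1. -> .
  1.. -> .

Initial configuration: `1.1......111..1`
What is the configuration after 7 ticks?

....1111.......
111......111111
....1111.......  (repeats tick 1; period 2)
tick 7: ....1111.......

....1111.......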